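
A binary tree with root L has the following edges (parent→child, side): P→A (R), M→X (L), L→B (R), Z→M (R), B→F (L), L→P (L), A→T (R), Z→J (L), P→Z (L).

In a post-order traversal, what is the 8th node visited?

F

Post-order visits the left subtree, then the right subtree, then the node.
At L: go left to P.
  At P: go left to Z.
    At Z: go left to J.
      J is a leaf — visit J.
    At Z: go right to M.
      At M: go left to X.
        X is a leaf — visit X.
      At M: no right child.
      Visit M.
    Visit Z.
  At P: go right to A.
    At A: no left child.
    At A: go right to T.
      T is a leaf — visit T.
    Visit A.
  Visit P.
At L: go right to B.
  At B: go left to F.
    F is a leaf — visit F.
  At B: no right child.
  Visit B.
Visit L.
Full post-order sequence: J, X, M, Z, T, A, P, F, B, L.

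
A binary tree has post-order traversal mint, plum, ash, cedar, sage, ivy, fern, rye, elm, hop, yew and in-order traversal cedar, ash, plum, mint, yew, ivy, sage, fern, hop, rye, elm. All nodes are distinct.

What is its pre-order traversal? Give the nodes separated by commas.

The last element of post-order is the root; it splits in-order into left and right subtrees.
Root yew: left subtree has 4 nodes {cedar, ash, plum, mint}, right has 6 {ivy, sage, fern, hop, rye, elm}.
  Root cedar: left subtree has 0 nodes { }, right has 3 {ash, plum, mint}.
    Root ash: left subtree has 0 nodes { }, right has 2 {plum, mint}.
      Root plum: left subtree has 0 nodes { }, right has 1 {mint}.
  Root hop: left subtree has 3 nodes {ivy, sage, fern}, right has 2 {rye, elm}.
    Root fern: left subtree has 2 nodes {ivy, sage}, right has 0 { }.
      Root ivy: left subtree has 0 nodes { }, right has 1 {sage}.
    Root elm: left subtree has 1 node {rye}, right has 0 { }.

yew, cedar, ash, plum, mint, hop, fern, ivy, sage, elm, rye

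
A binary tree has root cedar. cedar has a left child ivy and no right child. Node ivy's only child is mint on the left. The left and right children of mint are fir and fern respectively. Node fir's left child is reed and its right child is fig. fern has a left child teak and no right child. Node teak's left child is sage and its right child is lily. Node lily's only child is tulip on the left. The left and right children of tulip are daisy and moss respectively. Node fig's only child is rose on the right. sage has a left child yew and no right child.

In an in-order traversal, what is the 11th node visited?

moss

In-order visits the left subtree, then the node, then the right subtree.
At cedar: go left to ivy.
  At ivy: go left to mint.
    At mint: go left to fir.
      At fir: go left to reed.
        reed is a leaf — visit reed.
      Visit fir.
      At fir: go right to fig.
        At fig: no left child.
        Visit fig.
        At fig: go right to rose.
          rose is a leaf — visit rose.
    Visit mint.
    At mint: go right to fern.
      At fern: go left to teak.
        At teak: go left to sage.
          At sage: go left to yew.
            yew is a leaf — visit yew.
          Visit sage.
          At sage: no right child.
        Visit teak.
        At teak: go right to lily.
          At lily: go left to tulip.
            At tulip: go left to daisy.
              daisy is a leaf — visit daisy.
            Visit tulip.
            At tulip: go right to moss.
              moss is a leaf — visit moss.
          Visit lily.
          At lily: no right child.
      Visit fern.
      At fern: no right child.
  Visit ivy.
  At ivy: no right child.
Visit cedar.
At cedar: no right child.
Full in-order sequence: reed, fir, fig, rose, mint, yew, sage, teak, daisy, tulip, moss, lily, fern, ivy, cedar.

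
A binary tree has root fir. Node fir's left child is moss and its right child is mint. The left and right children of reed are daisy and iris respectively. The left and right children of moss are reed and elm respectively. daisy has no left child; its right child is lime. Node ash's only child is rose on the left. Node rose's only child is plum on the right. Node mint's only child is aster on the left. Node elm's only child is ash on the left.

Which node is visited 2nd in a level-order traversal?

Level-order visits nodes level by level from the root, left to right within each level.
Level 0: fir
Level 1: moss, mint
Level 2: reed, elm, aster
Level 3: daisy, iris, ash
Level 4: lime, rose
Level 5: plum
Full level-order sequence: fir, moss, mint, reed, elm, aster, daisy, iris, ash, lime, rose, plum.

moss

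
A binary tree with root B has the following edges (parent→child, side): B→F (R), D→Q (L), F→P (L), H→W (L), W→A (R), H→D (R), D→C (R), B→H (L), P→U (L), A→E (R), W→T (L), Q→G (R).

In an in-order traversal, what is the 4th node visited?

In-order visits the left subtree, then the node, then the right subtree.
At B: go left to H.
  At H: go left to W.
    At W: go left to T.
      T is a leaf — visit T.
    Visit W.
    At W: go right to A.
      At A: no left child.
      Visit A.
      At A: go right to E.
        E is a leaf — visit E.
  Visit H.
  At H: go right to D.
    At D: go left to Q.
      At Q: no left child.
      Visit Q.
      At Q: go right to G.
        G is a leaf — visit G.
    Visit D.
    At D: go right to C.
      C is a leaf — visit C.
Visit B.
At B: go right to F.
  At F: go left to P.
    At P: go left to U.
      U is a leaf — visit U.
    Visit P.
    At P: no right child.
  Visit F.
  At F: no right child.
Full in-order sequence: T, W, A, E, H, Q, G, D, C, B, U, P, F.

E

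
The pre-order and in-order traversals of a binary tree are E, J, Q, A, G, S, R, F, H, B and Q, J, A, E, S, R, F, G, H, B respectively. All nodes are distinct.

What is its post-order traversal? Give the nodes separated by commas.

Q, A, J, F, R, S, B, H, G, E

The first element of pre-order is the root; it splits in-order into left and right subtrees.
Root E: left subtree has 3 nodes {Q, J, A}, right has 6 {S, R, F, G, H, B}.
  Root J: left subtree has 1 node {Q}, right has 1 {A}.
  Root G: left subtree has 3 nodes {S, R, F}, right has 2 {H, B}.
    Root S: left subtree has 0 nodes { }, right has 2 {R, F}.
      Root R: left subtree has 0 nodes { }, right has 1 {F}.
    Root H: left subtree has 0 nodes { }, right has 1 {B}.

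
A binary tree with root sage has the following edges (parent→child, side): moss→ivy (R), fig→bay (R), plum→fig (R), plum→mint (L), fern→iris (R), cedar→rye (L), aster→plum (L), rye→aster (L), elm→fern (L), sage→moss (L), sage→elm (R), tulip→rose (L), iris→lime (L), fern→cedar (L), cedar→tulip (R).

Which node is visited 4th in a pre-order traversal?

elm

Pre-order visits the node, then its left subtree, then its right subtree.
Visit sage.
At sage: go left to moss.
  Visit moss.
  At moss: no left child.
  At moss: go right to ivy.
    ivy is a leaf — visit ivy.
At sage: go right to elm.
  Visit elm.
  At elm: go left to fern.
    Visit fern.
    At fern: go left to cedar.
      Visit cedar.
      At cedar: go left to rye.
        Visit rye.
        At rye: go left to aster.
          Visit aster.
          At aster: go left to plum.
            Visit plum.
            At plum: go left to mint.
              mint is a leaf — visit mint.
            At plum: go right to fig.
              Visit fig.
              At fig: no left child.
              At fig: go right to bay.
                bay is a leaf — visit bay.
          At aster: no right child.
        At rye: no right child.
      At cedar: go right to tulip.
        Visit tulip.
        At tulip: go left to rose.
          rose is a leaf — visit rose.
        At tulip: no right child.
    At fern: go right to iris.
      Visit iris.
      At iris: go left to lime.
        lime is a leaf — visit lime.
      At iris: no right child.
  At elm: no right child.
Full pre-order sequence: sage, moss, ivy, elm, fern, cedar, rye, aster, plum, mint, fig, bay, tulip, rose, iris, lime.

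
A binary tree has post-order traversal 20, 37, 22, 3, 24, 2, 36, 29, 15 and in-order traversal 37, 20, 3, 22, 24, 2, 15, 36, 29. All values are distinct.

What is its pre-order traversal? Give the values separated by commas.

15, 2, 24, 3, 37, 20, 22, 29, 36

The last element of post-order is the root; it splits in-order into left and right subtrees.
Root 15: left subtree has 6 nodes {37, 20, 3, 22, 24, 2}, right has 2 {36, 29}.
  Root 2: left subtree has 5 nodes {37, 20, 3, 22, 24}, right has 0 { }.
    Root 24: left subtree has 4 nodes {37, 20, 3, 22}, right has 0 { }.
      Root 3: left subtree has 2 nodes {37, 20}, right has 1 {22}.
        Root 37: left subtree has 0 nodes { }, right has 1 {20}.
  Root 29: left subtree has 1 node {36}, right has 0 { }.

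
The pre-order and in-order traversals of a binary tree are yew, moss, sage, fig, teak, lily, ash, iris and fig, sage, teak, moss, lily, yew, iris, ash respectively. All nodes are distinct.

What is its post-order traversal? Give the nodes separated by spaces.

fig teak sage lily moss iris ash yew

The first element of pre-order is the root; it splits in-order into left and right subtrees.
Root yew: left subtree has 5 nodes {fig, sage, teak, moss, lily}, right has 2 {iris, ash}.
  Root moss: left subtree has 3 nodes {fig, sage, teak}, right has 1 {lily}.
    Root sage: left subtree has 1 node {fig}, right has 1 {teak}.
  Root ash: left subtree has 1 node {iris}, right has 0 { }.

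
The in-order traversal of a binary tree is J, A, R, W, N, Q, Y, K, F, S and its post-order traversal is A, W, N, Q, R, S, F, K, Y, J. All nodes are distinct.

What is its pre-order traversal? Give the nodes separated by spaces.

J Y R A Q N W K F S

The last element of post-order is the root; it splits in-order into left and right subtrees.
Root J: left subtree has 0 nodes { }, right has 9 {A, R, W, N, Q, Y, K, F, S}.
  Root Y: left subtree has 5 nodes {A, R, W, N, Q}, right has 3 {K, F, S}.
    Root R: left subtree has 1 node {A}, right has 3 {W, N, Q}.
      Root Q: left subtree has 2 nodes {W, N}, right has 0 { }.
        Root N: left subtree has 1 node {W}, right has 0 { }.
    Root K: left subtree has 0 nodes { }, right has 2 {F, S}.
      Root F: left subtree has 0 nodes { }, right has 1 {S}.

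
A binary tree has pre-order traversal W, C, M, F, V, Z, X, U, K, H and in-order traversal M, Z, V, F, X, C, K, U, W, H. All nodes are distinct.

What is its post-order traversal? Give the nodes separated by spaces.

Z V X F M K U C H W

The first element of pre-order is the root; it splits in-order into left and right subtrees.
Root W: left subtree has 8 nodes {M, Z, V, F, X, C, K, U}, right has 1 {H}.
  Root C: left subtree has 5 nodes {M, Z, V, F, X}, right has 2 {K, U}.
    Root M: left subtree has 0 nodes { }, right has 4 {Z, V, F, X}.
      Root F: left subtree has 2 nodes {Z, V}, right has 1 {X}.
        Root V: left subtree has 1 node {Z}, right has 0 { }.
    Root U: left subtree has 1 node {K}, right has 0 { }.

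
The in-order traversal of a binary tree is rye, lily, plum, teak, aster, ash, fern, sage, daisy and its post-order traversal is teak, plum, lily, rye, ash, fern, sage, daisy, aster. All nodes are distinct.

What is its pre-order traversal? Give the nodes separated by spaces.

aster rye lily plum teak daisy sage fern ash

The last element of post-order is the root; it splits in-order into left and right subtrees.
Root aster: left subtree has 4 nodes {rye, lily, plum, teak}, right has 4 {ash, fern, sage, daisy}.
  Root rye: left subtree has 0 nodes { }, right has 3 {lily, plum, teak}.
    Root lily: left subtree has 0 nodes { }, right has 2 {plum, teak}.
      Root plum: left subtree has 0 nodes { }, right has 1 {teak}.
  Root daisy: left subtree has 3 nodes {ash, fern, sage}, right has 0 { }.
    Root sage: left subtree has 2 nodes {ash, fern}, right has 0 { }.
      Root fern: left subtree has 1 node {ash}, right has 0 { }.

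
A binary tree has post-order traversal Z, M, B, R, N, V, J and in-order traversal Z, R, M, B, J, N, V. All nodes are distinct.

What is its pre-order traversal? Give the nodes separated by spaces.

The last element of post-order is the root; it splits in-order into left and right subtrees.
Root J: left subtree has 4 nodes {Z, R, M, B}, right has 2 {N, V}.
  Root R: left subtree has 1 node {Z}, right has 2 {M, B}.
    Root B: left subtree has 1 node {M}, right has 0 { }.
  Root V: left subtree has 1 node {N}, right has 0 { }.

J R Z B M V N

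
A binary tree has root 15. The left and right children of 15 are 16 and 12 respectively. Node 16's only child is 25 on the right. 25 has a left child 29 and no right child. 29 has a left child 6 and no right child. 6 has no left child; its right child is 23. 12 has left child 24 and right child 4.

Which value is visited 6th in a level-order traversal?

4

Level-order visits nodes level by level from the root, left to right within each level.
Level 0: 15
Level 1: 16, 12
Level 2: 25, 24, 4
Level 3: 29
Level 4: 6
Level 5: 23
Full level-order sequence: 15, 16, 12, 25, 24, 4, 29, 6, 23.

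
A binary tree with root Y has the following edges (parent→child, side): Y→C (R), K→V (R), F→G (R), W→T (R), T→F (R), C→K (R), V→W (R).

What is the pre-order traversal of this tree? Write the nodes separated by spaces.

Y C K V W T F G

Pre-order visits the node, then its left subtree, then its right subtree.
Visit Y.
At Y: no left child.
At Y: go right to C.
  Visit C.
  At C: no left child.
  At C: go right to K.
    Visit K.
    At K: no left child.
    At K: go right to V.
      Visit V.
      At V: no left child.
      At V: go right to W.
        Visit W.
        At W: no left child.
        At W: go right to T.
          Visit T.
          At T: no left child.
          At T: go right to F.
            Visit F.
            At F: no left child.
            At F: go right to G.
              G is a leaf — visit G.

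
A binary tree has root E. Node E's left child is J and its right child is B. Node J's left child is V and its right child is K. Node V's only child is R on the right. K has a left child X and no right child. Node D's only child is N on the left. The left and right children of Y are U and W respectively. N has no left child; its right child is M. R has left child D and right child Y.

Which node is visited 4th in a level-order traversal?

Level-order visits nodes level by level from the root, left to right within each level.
Level 0: E
Level 1: J, B
Level 2: V, K
Level 3: R, X
Level 4: D, Y
Level 5: N, U, W
Level 6: M
Full level-order sequence: E, J, B, V, K, R, X, D, Y, N, U, W, M.

V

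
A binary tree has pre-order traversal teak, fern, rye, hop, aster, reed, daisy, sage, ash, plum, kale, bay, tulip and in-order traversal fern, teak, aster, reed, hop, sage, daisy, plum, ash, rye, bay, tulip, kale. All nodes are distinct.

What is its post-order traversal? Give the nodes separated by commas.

fern, reed, aster, sage, plum, ash, daisy, hop, tulip, bay, kale, rye, teak

The first element of pre-order is the root; it splits in-order into left and right subtrees.
Root teak: left subtree has 1 node {fern}, right has 11 {aster, reed, hop, sage, daisy, plum, ash, rye, bay, tulip, kale}.
  Root rye: left subtree has 7 nodes {aster, reed, hop, sage, daisy, plum, ash}, right has 3 {bay, tulip, kale}.
    Root hop: left subtree has 2 nodes {aster, reed}, right has 4 {sage, daisy, plum, ash}.
      Root aster: left subtree has 0 nodes { }, right has 1 {reed}.
      Root daisy: left subtree has 1 node {sage}, right has 2 {plum, ash}.
        Root ash: left subtree has 1 node {plum}, right has 0 { }.
    Root kale: left subtree has 2 nodes {bay, tulip}, right has 0 { }.
      Root bay: left subtree has 0 nodes { }, right has 1 {tulip}.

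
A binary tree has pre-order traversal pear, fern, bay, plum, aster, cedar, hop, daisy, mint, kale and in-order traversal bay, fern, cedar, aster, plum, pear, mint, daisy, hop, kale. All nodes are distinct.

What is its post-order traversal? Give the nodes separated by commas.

bay, cedar, aster, plum, fern, mint, daisy, kale, hop, pear

The first element of pre-order is the root; it splits in-order into left and right subtrees.
Root pear: left subtree has 5 nodes {bay, fern, cedar, aster, plum}, right has 4 {mint, daisy, hop, kale}.
  Root fern: left subtree has 1 node {bay}, right has 3 {cedar, aster, plum}.
    Root plum: left subtree has 2 nodes {cedar, aster}, right has 0 { }.
      Root aster: left subtree has 1 node {cedar}, right has 0 { }.
  Root hop: left subtree has 2 nodes {mint, daisy}, right has 1 {kale}.
    Root daisy: left subtree has 1 node {mint}, right has 0 { }.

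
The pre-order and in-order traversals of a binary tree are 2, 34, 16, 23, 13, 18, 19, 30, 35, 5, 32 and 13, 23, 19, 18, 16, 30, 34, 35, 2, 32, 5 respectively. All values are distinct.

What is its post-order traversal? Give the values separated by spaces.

13 19 18 23 30 16 35 34 32 5 2

The first element of pre-order is the root; it splits in-order into left and right subtrees.
Root 2: left subtree has 8 nodes {13, 23, 19, 18, 16, 30, 34, 35}, right has 2 {32, 5}.
  Root 34: left subtree has 6 nodes {13, 23, 19, 18, 16, 30}, right has 1 {35}.
    Root 16: left subtree has 4 nodes {13, 23, 19, 18}, right has 1 {30}.
      Root 23: left subtree has 1 node {13}, right has 2 {19, 18}.
        Root 18: left subtree has 1 node {19}, right has 0 { }.
  Root 5: left subtree has 1 node {32}, right has 0 { }.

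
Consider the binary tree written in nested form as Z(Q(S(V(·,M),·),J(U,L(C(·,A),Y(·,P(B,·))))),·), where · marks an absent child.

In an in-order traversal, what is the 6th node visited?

In-order visits the left subtree, then the node, then the right subtree.
At Z: go left to Q.
  At Q: go left to S.
    At S: go left to V.
      At V: no left child.
      Visit V.
      At V: go right to M.
        M is a leaf — visit M.
    Visit S.
    At S: no right child.
  Visit Q.
  At Q: go right to J.
    At J: go left to U.
      U is a leaf — visit U.
    Visit J.
    At J: go right to L.
      At L: go left to C.
        At C: no left child.
        Visit C.
        At C: go right to A.
          A is a leaf — visit A.
      Visit L.
      At L: go right to Y.
        At Y: no left child.
        Visit Y.
        At Y: go right to P.
          At P: go left to B.
            B is a leaf — visit B.
          Visit P.
          At P: no right child.
Visit Z.
At Z: no right child.
Full in-order sequence: V, M, S, Q, U, J, C, A, L, Y, B, P, Z.

J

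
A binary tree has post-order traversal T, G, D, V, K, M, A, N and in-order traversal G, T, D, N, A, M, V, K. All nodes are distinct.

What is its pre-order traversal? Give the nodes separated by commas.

The last element of post-order is the root; it splits in-order into left and right subtrees.
Root N: left subtree has 3 nodes {G, T, D}, right has 4 {A, M, V, K}.
  Root D: left subtree has 2 nodes {G, T}, right has 0 { }.
    Root G: left subtree has 0 nodes { }, right has 1 {T}.
  Root A: left subtree has 0 nodes { }, right has 3 {M, V, K}.
    Root M: left subtree has 0 nodes { }, right has 2 {V, K}.
      Root K: left subtree has 1 node {V}, right has 0 { }.

N, D, G, T, A, M, K, V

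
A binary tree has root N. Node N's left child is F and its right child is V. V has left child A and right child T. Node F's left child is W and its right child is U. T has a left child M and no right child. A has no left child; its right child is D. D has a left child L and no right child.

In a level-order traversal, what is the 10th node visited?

Level-order visits nodes level by level from the root, left to right within each level.
Level 0: N
Level 1: F, V
Level 2: W, U, A, T
Level 3: D, M
Level 4: L
Full level-order sequence: N, F, V, W, U, A, T, D, M, L.

L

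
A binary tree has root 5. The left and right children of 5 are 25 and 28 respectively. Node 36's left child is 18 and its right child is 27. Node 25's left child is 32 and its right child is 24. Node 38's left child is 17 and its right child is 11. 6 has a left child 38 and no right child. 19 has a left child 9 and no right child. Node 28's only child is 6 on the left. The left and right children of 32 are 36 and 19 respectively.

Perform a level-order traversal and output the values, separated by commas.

5, 25, 28, 32, 24, 6, 36, 19, 38, 18, 27, 9, 17, 11

Level-order visits nodes level by level from the root, left to right within each level.
Level 0: 5
Level 1: 25, 28
Level 2: 32, 24, 6
Level 3: 36, 19, 38
Level 4: 18, 27, 9, 17, 11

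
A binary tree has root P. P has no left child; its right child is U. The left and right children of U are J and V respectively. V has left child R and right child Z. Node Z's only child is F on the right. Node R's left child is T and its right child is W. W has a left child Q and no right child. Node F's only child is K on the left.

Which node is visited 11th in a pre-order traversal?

Pre-order visits the node, then its left subtree, then its right subtree.
Visit P.
At P: no left child.
At P: go right to U.
  Visit U.
  At U: go left to J.
    J is a leaf — visit J.
  At U: go right to V.
    Visit V.
    At V: go left to R.
      Visit R.
      At R: go left to T.
        T is a leaf — visit T.
      At R: go right to W.
        Visit W.
        At W: go left to Q.
          Q is a leaf — visit Q.
        At W: no right child.
    At V: go right to Z.
      Visit Z.
      At Z: no left child.
      At Z: go right to F.
        Visit F.
        At F: go left to K.
          K is a leaf — visit K.
        At F: no right child.
Full pre-order sequence: P, U, J, V, R, T, W, Q, Z, F, K.

K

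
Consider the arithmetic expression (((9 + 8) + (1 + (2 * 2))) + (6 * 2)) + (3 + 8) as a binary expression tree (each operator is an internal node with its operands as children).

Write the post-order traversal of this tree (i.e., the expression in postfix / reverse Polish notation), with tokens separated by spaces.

9 8 + 1 2 2 * + + 6 2 * + 3 8 + +

Post-order on an expression tree gives postfix notation: for each operator, emit left operand, right operand, then the operator.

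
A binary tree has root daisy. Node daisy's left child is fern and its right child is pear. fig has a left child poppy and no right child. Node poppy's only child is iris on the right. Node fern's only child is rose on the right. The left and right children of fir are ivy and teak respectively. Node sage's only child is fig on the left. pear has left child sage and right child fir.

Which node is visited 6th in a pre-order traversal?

Pre-order visits the node, then its left subtree, then its right subtree.
Visit daisy.
At daisy: go left to fern.
  Visit fern.
  At fern: no left child.
  At fern: go right to rose.
    rose is a leaf — visit rose.
At daisy: go right to pear.
  Visit pear.
  At pear: go left to sage.
    Visit sage.
    At sage: go left to fig.
      Visit fig.
      At fig: go left to poppy.
        Visit poppy.
        At poppy: no left child.
        At poppy: go right to iris.
          iris is a leaf — visit iris.
      At fig: no right child.
    At sage: no right child.
  At pear: go right to fir.
    Visit fir.
    At fir: go left to ivy.
      ivy is a leaf — visit ivy.
    At fir: go right to teak.
      teak is a leaf — visit teak.
Full pre-order sequence: daisy, fern, rose, pear, sage, fig, poppy, iris, fir, ivy, teak.

fig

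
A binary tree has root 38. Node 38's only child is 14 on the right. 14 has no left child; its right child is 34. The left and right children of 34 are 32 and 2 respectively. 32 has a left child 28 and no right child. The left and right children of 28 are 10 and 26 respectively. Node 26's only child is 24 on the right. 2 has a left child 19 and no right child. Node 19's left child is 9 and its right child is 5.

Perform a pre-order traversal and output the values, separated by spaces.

38 14 34 32 28 10 26 24 2 19 9 5

Pre-order visits the node, then its left subtree, then its right subtree.
Visit 38.
At 38: no left child.
At 38: go right to 14.
  Visit 14.
  At 14: no left child.
  At 14: go right to 34.
    Visit 34.
    At 34: go left to 32.
      Visit 32.
      At 32: go left to 28.
        Visit 28.
        At 28: go left to 10.
          10 is a leaf — visit 10.
        At 28: go right to 26.
          Visit 26.
          At 26: no left child.
          At 26: go right to 24.
            24 is a leaf — visit 24.
      At 32: no right child.
    At 34: go right to 2.
      Visit 2.
      At 2: go left to 19.
        Visit 19.
        At 19: go left to 9.
          9 is a leaf — visit 9.
        At 19: go right to 5.
          5 is a leaf — visit 5.
      At 2: no right child.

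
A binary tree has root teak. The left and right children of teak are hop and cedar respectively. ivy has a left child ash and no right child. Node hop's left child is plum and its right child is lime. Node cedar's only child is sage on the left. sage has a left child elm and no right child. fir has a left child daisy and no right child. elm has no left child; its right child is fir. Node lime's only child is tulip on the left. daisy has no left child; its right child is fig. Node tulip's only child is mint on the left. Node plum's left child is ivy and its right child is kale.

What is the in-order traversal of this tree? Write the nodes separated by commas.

In-order visits the left subtree, then the node, then the right subtree.
At teak: go left to hop.
  At hop: go left to plum.
    At plum: go left to ivy.
      At ivy: go left to ash.
        ash is a leaf — visit ash.
      Visit ivy.
      At ivy: no right child.
    Visit plum.
    At plum: go right to kale.
      kale is a leaf — visit kale.
  Visit hop.
  At hop: go right to lime.
    At lime: go left to tulip.
      At tulip: go left to mint.
        mint is a leaf — visit mint.
      Visit tulip.
      At tulip: no right child.
    Visit lime.
    At lime: no right child.
Visit teak.
At teak: go right to cedar.
  At cedar: go left to sage.
    At sage: go left to elm.
      At elm: no left child.
      Visit elm.
      At elm: go right to fir.
        At fir: go left to daisy.
          At daisy: no left child.
          Visit daisy.
          At daisy: go right to fig.
            fig is a leaf — visit fig.
        Visit fir.
        At fir: no right child.
    Visit sage.
    At sage: no right child.
  Visit cedar.
  At cedar: no right child.

ash, ivy, plum, kale, hop, mint, tulip, lime, teak, elm, daisy, fig, fir, sage, cedar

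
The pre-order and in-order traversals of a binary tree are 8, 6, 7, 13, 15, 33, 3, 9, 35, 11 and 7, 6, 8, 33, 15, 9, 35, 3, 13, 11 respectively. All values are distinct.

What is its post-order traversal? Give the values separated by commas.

The first element of pre-order is the root; it splits in-order into left and right subtrees.
Root 8: left subtree has 2 nodes {7, 6}, right has 7 {33, 15, 9, 35, 3, 13, 11}.
  Root 6: left subtree has 1 node {7}, right has 0 { }.
  Root 13: left subtree has 5 nodes {33, 15, 9, 35, 3}, right has 1 {11}.
    Root 15: left subtree has 1 node {33}, right has 3 {9, 35, 3}.
      Root 3: left subtree has 2 nodes {9, 35}, right has 0 { }.
        Root 9: left subtree has 0 nodes { }, right has 1 {35}.

7, 6, 33, 35, 9, 3, 15, 11, 13, 8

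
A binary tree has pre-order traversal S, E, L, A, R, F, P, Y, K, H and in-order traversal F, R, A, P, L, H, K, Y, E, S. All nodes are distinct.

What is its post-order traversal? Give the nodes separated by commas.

The first element of pre-order is the root; it splits in-order into left and right subtrees.
Root S: left subtree has 9 nodes {F, R, A, P, L, H, K, Y, E}, right has 0 { }.
  Root E: left subtree has 8 nodes {F, R, A, P, L, H, K, Y}, right has 0 { }.
    Root L: left subtree has 4 nodes {F, R, A, P}, right has 3 {H, K, Y}.
      Root A: left subtree has 2 nodes {F, R}, right has 1 {P}.
        Root R: left subtree has 1 node {F}, right has 0 { }.
      Root Y: left subtree has 2 nodes {H, K}, right has 0 { }.
        Root K: left subtree has 1 node {H}, right has 0 { }.

F, R, P, A, H, K, Y, L, E, S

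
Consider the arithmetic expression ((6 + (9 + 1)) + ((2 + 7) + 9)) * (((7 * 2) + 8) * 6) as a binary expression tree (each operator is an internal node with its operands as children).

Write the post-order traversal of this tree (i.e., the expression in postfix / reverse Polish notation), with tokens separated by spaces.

Post-order on an expression tree gives postfix notation: for each operator, emit left operand, right operand, then the operator.

6 9 1 + + 2 7 + 9 + + 7 2 * 8 + 6 * *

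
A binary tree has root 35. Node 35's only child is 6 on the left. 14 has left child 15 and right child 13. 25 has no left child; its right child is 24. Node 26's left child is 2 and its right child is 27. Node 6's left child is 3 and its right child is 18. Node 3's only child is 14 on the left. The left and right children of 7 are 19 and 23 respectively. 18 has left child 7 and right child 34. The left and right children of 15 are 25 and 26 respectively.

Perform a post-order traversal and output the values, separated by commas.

24, 25, 2, 27, 26, 15, 13, 14, 3, 19, 23, 7, 34, 18, 6, 35

Post-order visits the left subtree, then the right subtree, then the node.
At 35: go left to 6.
  At 6: go left to 3.
    At 3: go left to 14.
      At 14: go left to 15.
        At 15: go left to 25.
          At 25: no left child.
          At 25: go right to 24.
            24 is a leaf — visit 24.
          Visit 25.
        At 15: go right to 26.
          At 26: go left to 2.
            2 is a leaf — visit 2.
          At 26: go right to 27.
            27 is a leaf — visit 27.
          Visit 26.
        Visit 15.
      At 14: go right to 13.
        13 is a leaf — visit 13.
      Visit 14.
    At 3: no right child.
    Visit 3.
  At 6: go right to 18.
    At 18: go left to 7.
      At 7: go left to 19.
        19 is a leaf — visit 19.
      At 7: go right to 23.
        23 is a leaf — visit 23.
      Visit 7.
    At 18: go right to 34.
      34 is a leaf — visit 34.
    Visit 18.
  Visit 6.
At 35: no right child.
Visit 35.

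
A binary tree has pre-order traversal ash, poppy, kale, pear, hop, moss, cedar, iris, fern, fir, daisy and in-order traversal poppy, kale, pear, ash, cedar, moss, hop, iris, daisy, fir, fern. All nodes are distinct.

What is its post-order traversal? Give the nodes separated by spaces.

pear kale poppy cedar moss daisy fir fern iris hop ash

The first element of pre-order is the root; it splits in-order into left and right subtrees.
Root ash: left subtree has 3 nodes {poppy, kale, pear}, right has 7 {cedar, moss, hop, iris, daisy, fir, fern}.
  Root poppy: left subtree has 0 nodes { }, right has 2 {kale, pear}.
    Root kale: left subtree has 0 nodes { }, right has 1 {pear}.
  Root hop: left subtree has 2 nodes {cedar, moss}, right has 4 {iris, daisy, fir, fern}.
    Root moss: left subtree has 1 node {cedar}, right has 0 { }.
    Root iris: left subtree has 0 nodes { }, right has 3 {daisy, fir, fern}.
      Root fern: left subtree has 2 nodes {daisy, fir}, right has 0 { }.
        Root fir: left subtree has 1 node {daisy}, right has 0 { }.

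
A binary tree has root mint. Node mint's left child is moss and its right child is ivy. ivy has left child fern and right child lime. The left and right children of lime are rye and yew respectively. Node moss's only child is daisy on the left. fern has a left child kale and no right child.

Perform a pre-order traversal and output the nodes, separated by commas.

Pre-order visits the node, then its left subtree, then its right subtree.
Visit mint.
At mint: go left to moss.
  Visit moss.
  At moss: go left to daisy.
    daisy is a leaf — visit daisy.
  At moss: no right child.
At mint: go right to ivy.
  Visit ivy.
  At ivy: go left to fern.
    Visit fern.
    At fern: go left to kale.
      kale is a leaf — visit kale.
    At fern: no right child.
  At ivy: go right to lime.
    Visit lime.
    At lime: go left to rye.
      rye is a leaf — visit rye.
    At lime: go right to yew.
      yew is a leaf — visit yew.

mint, moss, daisy, ivy, fern, kale, lime, rye, yew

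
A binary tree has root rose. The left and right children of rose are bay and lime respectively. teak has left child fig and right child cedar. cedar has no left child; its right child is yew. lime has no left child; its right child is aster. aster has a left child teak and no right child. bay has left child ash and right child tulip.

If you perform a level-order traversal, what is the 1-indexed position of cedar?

Level-order visits nodes level by level from the root, left to right within each level.
Level 0: rose
Level 1: bay, lime
Level 2: ash, tulip, aster
Level 3: teak
Level 4: fig, cedar
Level 5: yew
Full level-order sequence: rose, bay, lime, ash, tulip, aster, teak, fig, cedar, yew.

9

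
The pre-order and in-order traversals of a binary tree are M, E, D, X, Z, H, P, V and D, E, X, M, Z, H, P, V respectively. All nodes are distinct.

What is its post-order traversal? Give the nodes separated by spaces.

The first element of pre-order is the root; it splits in-order into left and right subtrees.
Root M: left subtree has 3 nodes {D, E, X}, right has 4 {Z, H, P, V}.
  Root E: left subtree has 1 node {D}, right has 1 {X}.
  Root Z: left subtree has 0 nodes { }, right has 3 {H, P, V}.
    Root H: left subtree has 0 nodes { }, right has 2 {P, V}.
      Root P: left subtree has 0 nodes { }, right has 1 {V}.

D X E V P H Z M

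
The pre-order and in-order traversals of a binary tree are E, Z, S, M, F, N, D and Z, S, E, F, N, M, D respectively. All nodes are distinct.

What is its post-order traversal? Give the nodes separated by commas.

S, Z, N, F, D, M, E

The first element of pre-order is the root; it splits in-order into left and right subtrees.
Root E: left subtree has 2 nodes {Z, S}, right has 4 {F, N, M, D}.
  Root Z: left subtree has 0 nodes { }, right has 1 {S}.
  Root M: left subtree has 2 nodes {F, N}, right has 1 {D}.
    Root F: left subtree has 0 nodes { }, right has 1 {N}.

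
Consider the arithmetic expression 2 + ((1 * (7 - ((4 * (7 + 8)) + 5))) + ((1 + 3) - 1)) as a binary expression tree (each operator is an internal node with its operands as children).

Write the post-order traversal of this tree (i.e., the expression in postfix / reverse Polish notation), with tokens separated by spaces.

2 1 7 4 7 8 + * 5 + - * 1 3 + 1 - + +

Post-order on an expression tree gives postfix notation: for each operator, emit left operand, right operand, then the operator.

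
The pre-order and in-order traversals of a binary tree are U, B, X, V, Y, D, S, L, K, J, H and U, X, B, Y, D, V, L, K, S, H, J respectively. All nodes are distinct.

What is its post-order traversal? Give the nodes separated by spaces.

X D Y K L H J S V B U

The first element of pre-order is the root; it splits in-order into left and right subtrees.
Root U: left subtree has 0 nodes { }, right has 10 {X, B, Y, D, V, L, K, S, H, J}.
  Root B: left subtree has 1 node {X}, right has 8 {Y, D, V, L, K, S, H, J}.
    Root V: left subtree has 2 nodes {Y, D}, right has 5 {L, K, S, H, J}.
      Root Y: left subtree has 0 nodes { }, right has 1 {D}.
      Root S: left subtree has 2 nodes {L, K}, right has 2 {H, J}.
        Root L: left subtree has 0 nodes { }, right has 1 {K}.
        Root J: left subtree has 1 node {H}, right has 0 { }.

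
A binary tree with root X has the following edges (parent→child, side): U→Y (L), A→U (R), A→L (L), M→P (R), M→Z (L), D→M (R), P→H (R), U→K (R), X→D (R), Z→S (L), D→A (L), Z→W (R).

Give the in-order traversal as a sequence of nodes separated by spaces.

X L A Y U K D S Z W M P H

In-order visits the left subtree, then the node, then the right subtree.
At X: no left child.
Visit X.
At X: go right to D.
  At D: go left to A.
    At A: go left to L.
      L is a leaf — visit L.
    Visit A.
    At A: go right to U.
      At U: go left to Y.
        Y is a leaf — visit Y.
      Visit U.
      At U: go right to K.
        K is a leaf — visit K.
  Visit D.
  At D: go right to M.
    At M: go left to Z.
      At Z: go left to S.
        S is a leaf — visit S.
      Visit Z.
      At Z: go right to W.
        W is a leaf — visit W.
    Visit M.
    At M: go right to P.
      At P: no left child.
      Visit P.
      At P: go right to H.
        H is a leaf — visit H.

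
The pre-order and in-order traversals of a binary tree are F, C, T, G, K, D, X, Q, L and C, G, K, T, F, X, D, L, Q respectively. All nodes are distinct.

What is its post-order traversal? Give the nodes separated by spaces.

The first element of pre-order is the root; it splits in-order into left and right subtrees.
Root F: left subtree has 4 nodes {C, G, K, T}, right has 4 {X, D, L, Q}.
  Root C: left subtree has 0 nodes { }, right has 3 {G, K, T}.
    Root T: left subtree has 2 nodes {G, K}, right has 0 { }.
      Root G: left subtree has 0 nodes { }, right has 1 {K}.
  Root D: left subtree has 1 node {X}, right has 2 {L, Q}.
    Root Q: left subtree has 1 node {L}, right has 0 { }.

K G T C X L Q D F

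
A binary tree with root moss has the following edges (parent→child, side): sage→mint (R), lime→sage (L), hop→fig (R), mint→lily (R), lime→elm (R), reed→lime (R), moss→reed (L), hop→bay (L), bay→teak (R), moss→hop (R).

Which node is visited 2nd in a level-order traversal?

reed

Level-order visits nodes level by level from the root, left to right within each level.
Level 0: moss
Level 1: reed, hop
Level 2: lime, bay, fig
Level 3: sage, elm, teak
Level 4: mint
Level 5: lily
Full level-order sequence: moss, reed, hop, lime, bay, fig, sage, elm, teak, mint, lily.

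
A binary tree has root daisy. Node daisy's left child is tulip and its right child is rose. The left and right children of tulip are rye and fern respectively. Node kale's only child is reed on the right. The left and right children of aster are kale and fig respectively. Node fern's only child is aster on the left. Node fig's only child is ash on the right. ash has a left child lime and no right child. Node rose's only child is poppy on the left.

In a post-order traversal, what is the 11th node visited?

Post-order visits the left subtree, then the right subtree, then the node.
At daisy: go left to tulip.
  At tulip: go left to rye.
    rye is a leaf — visit rye.
  At tulip: go right to fern.
    At fern: go left to aster.
      At aster: go left to kale.
        At kale: no left child.
        At kale: go right to reed.
          reed is a leaf — visit reed.
        Visit kale.
      At aster: go right to fig.
        At fig: no left child.
        At fig: go right to ash.
          At ash: go left to lime.
            lime is a leaf — visit lime.
          At ash: no right child.
          Visit ash.
        Visit fig.
      Visit aster.
    At fern: no right child.
    Visit fern.
  Visit tulip.
At daisy: go right to rose.
  At rose: go left to poppy.
    poppy is a leaf — visit poppy.
  At rose: no right child.
  Visit rose.
Visit daisy.
Full post-order sequence: rye, reed, kale, lime, ash, fig, aster, fern, tulip, poppy, rose, daisy.

rose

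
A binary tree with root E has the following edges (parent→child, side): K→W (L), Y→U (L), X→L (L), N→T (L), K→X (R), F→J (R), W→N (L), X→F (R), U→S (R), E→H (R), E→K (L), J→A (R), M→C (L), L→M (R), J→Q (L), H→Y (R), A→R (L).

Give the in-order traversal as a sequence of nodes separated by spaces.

T N W K L C M X F Q J R A E H U S Y

In-order visits the left subtree, then the node, then the right subtree.
At E: go left to K.
  At K: go left to W.
    At W: go left to N.
      At N: go left to T.
        T is a leaf — visit T.
      Visit N.
      At N: no right child.
    Visit W.
    At W: no right child.
  Visit K.
  At K: go right to X.
    At X: go left to L.
      At L: no left child.
      Visit L.
      At L: go right to M.
        At M: go left to C.
          C is a leaf — visit C.
        Visit M.
        At M: no right child.
    Visit X.
    At X: go right to F.
      At F: no left child.
      Visit F.
      At F: go right to J.
        At J: go left to Q.
          Q is a leaf — visit Q.
        Visit J.
        At J: go right to A.
          At A: go left to R.
            R is a leaf — visit R.
          Visit A.
          At A: no right child.
Visit E.
At E: go right to H.
  At H: no left child.
  Visit H.
  At H: go right to Y.
    At Y: go left to U.
      At U: no left child.
      Visit U.
      At U: go right to S.
        S is a leaf — visit S.
    Visit Y.
    At Y: no right child.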